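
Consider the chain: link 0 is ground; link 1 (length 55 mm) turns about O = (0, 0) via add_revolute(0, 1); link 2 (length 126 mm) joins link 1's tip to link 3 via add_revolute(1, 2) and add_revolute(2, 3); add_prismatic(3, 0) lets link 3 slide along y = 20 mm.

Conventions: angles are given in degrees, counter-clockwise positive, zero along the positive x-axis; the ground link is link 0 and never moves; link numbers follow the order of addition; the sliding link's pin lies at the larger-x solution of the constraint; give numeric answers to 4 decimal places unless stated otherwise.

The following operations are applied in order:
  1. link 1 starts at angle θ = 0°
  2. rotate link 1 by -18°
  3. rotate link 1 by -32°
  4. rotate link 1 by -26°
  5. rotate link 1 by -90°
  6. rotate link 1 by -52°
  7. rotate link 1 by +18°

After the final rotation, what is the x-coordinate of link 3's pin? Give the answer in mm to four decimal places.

geometry: r = 55 mm, L = 126 mm, e = 20 mm; θ starts at 0°
rotate link 1 by -18°: θ ← 0° -18° = -18°
rotate link 1 by -32°: θ ← -18° -32° = -50°
rotate link 1 by -26°: θ ← -50° -26° = -76°
rotate link 1 by -90°: θ ← -76° -90° = -166°
rotate link 1 by -52°: θ ← -166° -52° = -218°
rotate link 1 by +18°: θ ← -218° +18° = -200°
crank pin P = (r cos θ, r sin θ) = (-51.683094, 18.811108)
h = r sin θ − e = 18.811108 − 20 = -1.188892
x = r cos θ + √(L² − h²) = -51.683094 + 125.994391 = 74.311297

74.3113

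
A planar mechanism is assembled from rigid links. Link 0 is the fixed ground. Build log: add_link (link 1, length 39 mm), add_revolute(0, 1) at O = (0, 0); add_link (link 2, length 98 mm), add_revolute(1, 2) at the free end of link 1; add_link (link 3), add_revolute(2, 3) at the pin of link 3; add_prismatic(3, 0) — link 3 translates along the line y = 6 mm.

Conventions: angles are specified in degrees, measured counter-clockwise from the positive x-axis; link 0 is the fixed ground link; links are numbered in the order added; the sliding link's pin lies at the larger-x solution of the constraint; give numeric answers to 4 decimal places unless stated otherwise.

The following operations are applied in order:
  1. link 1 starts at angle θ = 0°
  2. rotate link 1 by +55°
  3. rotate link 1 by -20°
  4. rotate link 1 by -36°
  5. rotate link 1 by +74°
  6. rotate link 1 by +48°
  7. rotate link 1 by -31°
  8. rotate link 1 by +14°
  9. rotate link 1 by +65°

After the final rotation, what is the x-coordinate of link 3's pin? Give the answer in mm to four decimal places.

geometry: r = 39 mm, L = 98 mm, e = 6 mm; θ starts at 0°
rotate link 1 by +55°: θ ← 0° +55° = 55°
rotate link 1 by -20°: θ ← 55° -20° = 35°
rotate link 1 by -36°: θ ← 35° -36° = -1°
rotate link 1 by +74°: θ ← -1° +74° = 73°
rotate link 1 by +48°: θ ← 73° +48° = 121°
rotate link 1 by -31°: θ ← 121° -31° = 90°
rotate link 1 by +14°: θ ← 90° +14° = 104°
rotate link 1 by +65°: θ ← 104° +65° = 169°
crank pin P = (r cos θ, r sin θ) = (-38.283460, 7.441551)
h = r sin θ − e = 7.441551 − 6 = 1.441551
x = r cos θ + √(L² − h²) = -38.283460 + 97.989397 = 59.705937

59.7059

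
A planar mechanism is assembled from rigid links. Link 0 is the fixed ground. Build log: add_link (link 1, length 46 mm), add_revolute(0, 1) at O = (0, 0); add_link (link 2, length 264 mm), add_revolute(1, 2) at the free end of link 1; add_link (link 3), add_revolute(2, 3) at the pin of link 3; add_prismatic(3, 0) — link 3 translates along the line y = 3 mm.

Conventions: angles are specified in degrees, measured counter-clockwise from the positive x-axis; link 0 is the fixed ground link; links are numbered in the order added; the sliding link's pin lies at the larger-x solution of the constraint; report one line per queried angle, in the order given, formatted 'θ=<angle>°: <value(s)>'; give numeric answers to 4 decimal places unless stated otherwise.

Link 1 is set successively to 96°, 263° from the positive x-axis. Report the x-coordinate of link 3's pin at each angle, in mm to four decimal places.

geometry: r = 46 mm, L = 264 mm, e = 3 mm
θ=96°: crank pin P = (r cos θ, r sin θ) = (-4.808309, 45.748007)
θ=96°: h = r sin θ − e = 45.748007 − 3 = 42.748007
θ=96°: x = r cos θ + √(L² − h²) = -4.808309 + 260.516042 = 255.707732
θ=263°: crank pin P = (r cos θ, r sin θ) = (-5.605990, -45.657123)
θ=263°: h = r sin θ − e = -45.657123 − 3 = -48.657123
θ=263°: x = r cos θ + √(L² − h²) = -5.605990 + 259.477329 = 253.871339

θ=96°: 255.7077
θ=263°: 253.8713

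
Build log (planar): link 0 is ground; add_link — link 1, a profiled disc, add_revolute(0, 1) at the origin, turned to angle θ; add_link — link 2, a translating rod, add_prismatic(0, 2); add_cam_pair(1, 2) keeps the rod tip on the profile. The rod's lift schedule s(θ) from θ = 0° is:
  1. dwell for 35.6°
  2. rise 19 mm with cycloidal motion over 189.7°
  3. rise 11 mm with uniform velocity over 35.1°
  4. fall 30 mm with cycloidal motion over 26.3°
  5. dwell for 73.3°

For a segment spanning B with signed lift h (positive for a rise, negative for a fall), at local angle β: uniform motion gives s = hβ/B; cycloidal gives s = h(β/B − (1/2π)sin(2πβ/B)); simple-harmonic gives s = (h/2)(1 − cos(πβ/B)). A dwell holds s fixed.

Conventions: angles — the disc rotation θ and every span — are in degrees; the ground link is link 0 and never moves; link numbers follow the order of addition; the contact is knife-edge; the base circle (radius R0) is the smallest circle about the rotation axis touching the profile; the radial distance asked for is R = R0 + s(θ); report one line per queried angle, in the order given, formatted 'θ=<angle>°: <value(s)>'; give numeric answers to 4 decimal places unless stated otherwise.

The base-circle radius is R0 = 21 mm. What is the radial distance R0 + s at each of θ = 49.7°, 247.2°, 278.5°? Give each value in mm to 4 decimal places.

seg 1 [0°–35.6°] dwell: s stays 0.0000
seg 2 [35.6°–225.3°] cycloidal, h=19: θ=49.7° here. β=14.1, B=189.7. 19·(0.0743 − sin(2π·0.0743)/(2π)) = 0.0508 → s = 0.0508
seg 2 [35.6°–225.3°] cycloidal, h=19: full span → s += 19 → s = 19.0000
seg 3 [225.3°–260.4°] uniform, h=11: θ=247.2° here. β=21.9, B=35.1. 11·21.9/35.1 = 6.8632 → s = 25.8632
seg 3 [225.3°–260.4°] uniform, h=11: full span → s += 11 → s = 30.0000
seg 4 [260.4°–286.7°] cycloidal, h=-30: θ=278.5° here. β=18.1, B=26.3. -30·(0.6882 − sin(2π·0.6882)/(2π)) = -25.0657 → s = 4.9343
θ=49.7°: R = R0 + s = 21 + 0.0508 = 21.0508
θ=247.2°: R = R0 + s = 21 + 25.8632 = 46.8632
θ=278.5°: R = R0 + s = 21 + 4.9343 = 25.9343

θ=49.7°: 21.0508
θ=247.2°: 46.8632
θ=278.5°: 25.9343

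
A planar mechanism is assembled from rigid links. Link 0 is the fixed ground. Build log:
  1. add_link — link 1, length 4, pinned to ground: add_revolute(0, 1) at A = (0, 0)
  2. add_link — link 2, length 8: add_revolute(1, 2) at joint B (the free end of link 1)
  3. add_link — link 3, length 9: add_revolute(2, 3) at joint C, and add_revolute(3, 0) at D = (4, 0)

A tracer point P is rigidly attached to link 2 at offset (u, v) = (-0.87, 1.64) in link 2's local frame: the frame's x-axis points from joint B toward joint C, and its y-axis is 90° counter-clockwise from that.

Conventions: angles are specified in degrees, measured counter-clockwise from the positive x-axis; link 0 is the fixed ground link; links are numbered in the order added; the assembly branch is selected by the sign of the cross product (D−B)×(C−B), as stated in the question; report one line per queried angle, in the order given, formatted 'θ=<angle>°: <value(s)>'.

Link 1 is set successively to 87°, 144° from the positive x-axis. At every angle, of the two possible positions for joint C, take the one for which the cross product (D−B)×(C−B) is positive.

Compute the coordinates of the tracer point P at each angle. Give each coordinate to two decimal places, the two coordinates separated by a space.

A=(0,0), D=(4.00,0)
θ=87°: B = A + 4.00·(cos87°, sin87°) = (0.2093, 3.9945)
θ=87°: |BD| = 5.5068
θ=87°: circle(B,8.00) ∩ circle(D,9.00): a=1.2099, h=7.9080
θ=87°:   candidates: C₊=(6.7784,8.5604) cross=43.548; C₋=(-4.6941,-2.3266) cross=-43.548
θ=87°:   branch + wants cross > 0 → take C=(6.7784,8.5604) (cross=43.548)
θ=87°: ex = (C−B)/|BC| = (0.8211,0.5707); ey = (-0.5707,0.8211)
θ=87°: P = B + -0.87·ex + 1.64·ey = (-1.4410,4.8446)
θ=144°: B = A + 4.00·(cos144°, sin144°) = (-3.2361, 2.3511)
θ=144°: |BD| = 7.6085
θ=144°: circle(B,8.00) ∩ circle(D,9.00): a=2.6870, h=7.5352
θ=144°:   candidates: C₊=(1.6480,8.6872) cross=57.331; C₋=(-3.0090,-5.6456) cross=-57.331
θ=144°:   branch + wants cross > 0 → take C=(1.6480,8.6872) (cross=57.331)
θ=144°: ex = (C−B)/|BC| = (0.6105,0.7920); ey = (-0.7920,0.6105)
θ=144°: P = B + -0.87·ex + 1.64·ey = (-5.0661,2.6633)

θ=87°: -1.44 4.84
θ=144°: -5.07 2.66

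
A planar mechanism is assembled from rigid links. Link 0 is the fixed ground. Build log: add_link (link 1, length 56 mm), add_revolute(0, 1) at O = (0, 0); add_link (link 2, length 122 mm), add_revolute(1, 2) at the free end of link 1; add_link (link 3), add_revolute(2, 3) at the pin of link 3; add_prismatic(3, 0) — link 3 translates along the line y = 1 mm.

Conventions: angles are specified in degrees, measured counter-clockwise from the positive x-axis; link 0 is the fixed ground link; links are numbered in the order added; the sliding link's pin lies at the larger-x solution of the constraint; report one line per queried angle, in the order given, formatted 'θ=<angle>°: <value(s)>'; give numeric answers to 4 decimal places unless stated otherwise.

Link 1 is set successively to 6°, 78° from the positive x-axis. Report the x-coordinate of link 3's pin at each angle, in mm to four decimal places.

geometry: r = 56 mm, L = 122 mm, e = 1 mm
θ=6°: crank pin P = (r cos θ, r sin θ) = (55.693226, 5.853594)
θ=6°: h = r sin θ − e = 5.853594 − 1 = 4.853594
θ=6°: x = r cos θ + √(L² − h²) = 55.693226 + 121.903415 = 177.596641
θ=78°: crank pin P = (r cos θ, r sin θ) = (11.643055, 54.776266)
θ=78°: h = r sin θ − e = 54.776266 − 1 = 53.776266
θ=78°: x = r cos θ + √(L² − h²) = 11.643055 + 109.508508 = 121.151562

θ=6°: 177.5966
θ=78°: 121.1516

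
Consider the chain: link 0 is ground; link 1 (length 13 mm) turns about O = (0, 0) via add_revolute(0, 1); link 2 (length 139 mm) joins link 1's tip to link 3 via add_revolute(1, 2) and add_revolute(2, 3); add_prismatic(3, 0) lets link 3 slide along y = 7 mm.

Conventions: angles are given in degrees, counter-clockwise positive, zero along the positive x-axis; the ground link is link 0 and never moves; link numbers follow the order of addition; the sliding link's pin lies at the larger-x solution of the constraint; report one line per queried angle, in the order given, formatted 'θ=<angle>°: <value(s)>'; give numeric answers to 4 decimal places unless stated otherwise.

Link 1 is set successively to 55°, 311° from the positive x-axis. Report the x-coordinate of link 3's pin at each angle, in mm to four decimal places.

geometry: r = 13 mm, L = 139 mm, e = 7 mm
θ=55°: crank pin P = (r cos θ, r sin θ) = (7.456494, 10.648977)
θ=55°: h = r sin θ − e = 10.648977 − 7 = 3.648977
θ=55°: x = r cos θ + √(L² − h²) = 7.456494 + 138.952096 = 146.408590
θ=311°: crank pin P = (r cos θ, r sin θ) = (8.528767, -9.811225)
θ=311°: h = r sin θ − e = -9.811225 − 7 = -16.811225
θ=311°: x = r cos θ + √(L² − h²) = 8.528767 + 137.979646 = 146.508413

θ=55°: 146.4086
θ=311°: 146.5084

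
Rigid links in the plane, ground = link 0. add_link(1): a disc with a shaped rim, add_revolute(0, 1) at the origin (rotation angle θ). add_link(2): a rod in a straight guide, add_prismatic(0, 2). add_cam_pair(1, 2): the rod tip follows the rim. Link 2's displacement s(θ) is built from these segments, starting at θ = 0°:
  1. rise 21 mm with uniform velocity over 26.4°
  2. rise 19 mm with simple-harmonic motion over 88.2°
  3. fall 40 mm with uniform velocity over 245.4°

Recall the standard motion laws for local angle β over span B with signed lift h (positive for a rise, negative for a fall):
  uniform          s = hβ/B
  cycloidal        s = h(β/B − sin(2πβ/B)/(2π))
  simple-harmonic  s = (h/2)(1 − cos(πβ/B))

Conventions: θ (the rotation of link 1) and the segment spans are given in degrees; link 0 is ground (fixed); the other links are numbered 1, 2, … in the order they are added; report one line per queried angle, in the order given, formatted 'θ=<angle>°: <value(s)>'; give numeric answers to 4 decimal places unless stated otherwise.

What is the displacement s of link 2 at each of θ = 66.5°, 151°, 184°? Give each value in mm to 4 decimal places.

segment 1 (0° to 26.4°, uniform, h = 21) is passed completely: s = 0.0000 + (21) = 21.0000
θ = 66.5° falls in segment 2 (26.4° to 114.6°, simple-harmonic, h = 19): β = 66.5 − 26.4 = 40.1°, B = 88.2°; Δs = 19/2·(1 − cos(π·0.4546)) = 8.1511; s = 21.0000 + 8.1511 = 29.1511
segment 2 (26.4° to 114.6°, simple-harmonic, h = 19) is passed completely: s = 21.0000 + (19) = 40.0000
θ = 151° falls in segment 3 (114.6° to 360°, uniform, h = -40): β = 151 − 114.6 = 36.4°, B = 245.4°; Δs = -40·36.4/245.4 = -5.9332; s = 40.0000 − 5.9332 = 34.0668
θ = 184° falls in segment 3 (114.6° to 360°, uniform, h = -40): β = 184 − 114.6 = 69.4°, B = 245.4°; Δs = -40·69.4/245.4 = -11.3121; s = 40.0000 − 11.3121 = 28.6879

θ=66.5°: 29.1511
θ=151°: 34.0668
θ=184°: 28.6879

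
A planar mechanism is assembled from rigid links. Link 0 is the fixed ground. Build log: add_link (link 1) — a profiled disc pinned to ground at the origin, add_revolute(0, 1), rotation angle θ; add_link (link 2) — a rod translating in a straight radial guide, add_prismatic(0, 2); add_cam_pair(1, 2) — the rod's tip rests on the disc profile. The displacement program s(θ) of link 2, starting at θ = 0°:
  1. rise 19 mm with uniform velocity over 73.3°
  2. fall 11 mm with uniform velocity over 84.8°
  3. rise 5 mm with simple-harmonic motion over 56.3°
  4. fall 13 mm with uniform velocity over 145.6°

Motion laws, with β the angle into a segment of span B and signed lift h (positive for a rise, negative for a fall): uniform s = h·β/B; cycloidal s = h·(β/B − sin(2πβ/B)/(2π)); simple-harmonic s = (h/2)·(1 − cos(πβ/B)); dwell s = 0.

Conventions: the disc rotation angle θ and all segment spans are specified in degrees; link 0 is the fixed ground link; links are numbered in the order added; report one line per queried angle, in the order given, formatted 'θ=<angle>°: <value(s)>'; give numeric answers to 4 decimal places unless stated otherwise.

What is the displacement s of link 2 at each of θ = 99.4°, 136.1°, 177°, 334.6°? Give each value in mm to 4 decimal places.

seg 1 [0°–73.3°] uniform, h=19: full span → s += 19 → s = 19.0000
seg 2 [73.3°–158.1°] uniform, h=-11: θ=99.4° here. β=26.1, B=84.8. -11·26.1/84.8 = -3.3856 → s = 15.6144
seg 2 [73.3°–158.1°] uniform, h=-11: θ=136.1° here. β=62.8, B=84.8. -11·62.8/84.8 = -8.1462 → s = 10.8538
seg 2 [73.3°–158.1°] uniform, h=-11: full span → s += -11 → s = 8.0000
seg 3 [158.1°–214.4°] simple-harmonic, h=5: θ=177° here. β=18.9, B=56.3. 5/2·(1 − cos(π·0.3357)) = 1.2661 → s = 9.2661
seg 3 [158.1°–214.4°] simple-harmonic, h=5: full span → s += 5 → s = 13.0000
seg 4 [214.4°–360°] uniform, h=-13: θ=334.6° here. β=120.2, B=145.6. -13·120.2/145.6 = -10.7321 → s = 2.2679

θ=99.4°: 15.6144
θ=136.1°: 10.8538
θ=177°: 9.2661
θ=334.6°: 2.2679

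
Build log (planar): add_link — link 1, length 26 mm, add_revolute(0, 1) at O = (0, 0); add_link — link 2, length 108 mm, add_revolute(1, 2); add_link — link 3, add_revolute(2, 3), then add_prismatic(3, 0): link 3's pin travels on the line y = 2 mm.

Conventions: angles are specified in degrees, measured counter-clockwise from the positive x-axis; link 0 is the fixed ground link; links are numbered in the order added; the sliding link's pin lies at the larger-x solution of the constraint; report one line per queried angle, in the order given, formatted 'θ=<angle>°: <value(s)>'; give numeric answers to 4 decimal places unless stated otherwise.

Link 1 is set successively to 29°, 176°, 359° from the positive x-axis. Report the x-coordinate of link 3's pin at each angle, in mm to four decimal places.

geometry: r = 26 mm, L = 108 mm, e = 2 mm
θ=29°: crank pin P = (r cos θ, r sin θ) = (22.740112, 12.605050)
θ=29°: h = r sin θ − e = 12.605050 − 2 = 10.605050
θ=29°: x = r cos θ + √(L² − h²) = 22.740112 + 107.478058 = 130.218170
θ=176°: crank pin P = (r cos θ, r sin θ) = (-25.936665, 1.813668)
θ=176°: h = r sin θ − e = 1.813668 − 2 = -0.186332
θ=176°: x = r cos θ + √(L² − h²) = -25.936665 + 107.999839 = 82.063174
θ=359°: crank pin P = (r cos θ, r sin θ) = (25.996040, -0.453763)
θ=359°: h = r sin θ − e = -0.453763 − 2 = -2.453763
θ=359°: x = r cos θ + √(L² − h²) = 25.996040 + 107.972122 = 133.968162

θ=29°: 130.2182
θ=176°: 82.0632
θ=359°: 133.9682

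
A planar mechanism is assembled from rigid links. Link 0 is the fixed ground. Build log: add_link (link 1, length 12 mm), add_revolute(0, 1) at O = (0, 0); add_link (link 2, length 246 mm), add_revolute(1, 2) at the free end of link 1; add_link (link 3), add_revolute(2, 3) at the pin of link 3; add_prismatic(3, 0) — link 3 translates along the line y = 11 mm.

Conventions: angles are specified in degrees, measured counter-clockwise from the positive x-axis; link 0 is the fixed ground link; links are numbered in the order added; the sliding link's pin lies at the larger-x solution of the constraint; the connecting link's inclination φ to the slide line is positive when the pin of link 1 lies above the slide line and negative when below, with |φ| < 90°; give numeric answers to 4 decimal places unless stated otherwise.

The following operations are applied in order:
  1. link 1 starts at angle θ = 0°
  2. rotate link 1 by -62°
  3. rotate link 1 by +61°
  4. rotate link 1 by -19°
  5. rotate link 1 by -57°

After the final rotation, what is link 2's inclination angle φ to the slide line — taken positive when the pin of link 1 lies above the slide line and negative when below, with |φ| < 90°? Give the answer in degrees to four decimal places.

geometry: r = 12 mm, L = 246 mm, e = 11 mm; θ starts at 0°
rotate link 1 by -62°: θ ← 0° -62° = -62°
rotate link 1 by +61°: θ ← -62° +61° = -1°
rotate link 1 by -19°: θ ← -1° -19° = -20°
rotate link 1 by -57°: θ ← -20° -57° = -77°
h = r sin θ − e = -11.692441 − 11 = -22.692441
sin φ = h / L = -22.692441 / 246 = -0.09224569
φ = arcsin(-0.09224569) = -5.292813°

-5.2928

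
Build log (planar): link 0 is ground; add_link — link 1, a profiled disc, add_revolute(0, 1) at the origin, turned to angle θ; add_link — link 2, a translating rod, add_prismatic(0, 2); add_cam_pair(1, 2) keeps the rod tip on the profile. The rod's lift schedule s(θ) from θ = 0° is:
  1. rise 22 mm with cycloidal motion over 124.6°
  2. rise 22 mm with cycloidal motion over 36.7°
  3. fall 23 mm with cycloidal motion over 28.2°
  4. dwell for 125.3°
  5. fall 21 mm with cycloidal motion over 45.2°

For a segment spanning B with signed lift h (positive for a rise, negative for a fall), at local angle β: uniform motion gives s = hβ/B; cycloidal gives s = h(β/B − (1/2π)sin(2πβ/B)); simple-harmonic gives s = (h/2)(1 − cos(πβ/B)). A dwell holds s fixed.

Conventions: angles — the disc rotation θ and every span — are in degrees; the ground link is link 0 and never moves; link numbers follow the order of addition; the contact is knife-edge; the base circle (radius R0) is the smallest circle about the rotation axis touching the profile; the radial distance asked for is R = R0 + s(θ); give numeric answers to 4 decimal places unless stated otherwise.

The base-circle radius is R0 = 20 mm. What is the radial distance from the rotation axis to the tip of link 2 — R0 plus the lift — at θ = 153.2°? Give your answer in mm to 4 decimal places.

seg 1 [0°–124.6°] cycloidal, h=22: full span → s += 22 → s = 22.0000
seg 2 [124.6°–161.3°] cycloidal, h=22: θ=153.2° here. β=28.6, B=36.7. 22·(0.7793 − sin(2π·0.7793)/(2π)) = 20.5867 → s = 42.5867
R = R0 + s = 20 + 42.5867 = 62.5867

62.5867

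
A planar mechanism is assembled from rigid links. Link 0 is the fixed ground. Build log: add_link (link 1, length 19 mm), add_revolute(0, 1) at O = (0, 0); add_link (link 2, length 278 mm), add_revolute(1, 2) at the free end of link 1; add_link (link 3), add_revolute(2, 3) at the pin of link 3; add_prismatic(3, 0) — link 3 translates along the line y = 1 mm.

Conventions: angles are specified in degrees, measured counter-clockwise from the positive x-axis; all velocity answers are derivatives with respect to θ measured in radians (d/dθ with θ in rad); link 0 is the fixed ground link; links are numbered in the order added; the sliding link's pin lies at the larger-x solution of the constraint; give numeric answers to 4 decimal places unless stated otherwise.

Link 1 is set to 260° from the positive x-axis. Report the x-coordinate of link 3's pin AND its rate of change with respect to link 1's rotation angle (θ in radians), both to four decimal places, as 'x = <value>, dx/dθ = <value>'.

geometry: r = 19 mm, L = 278 mm, e = 1 mm
crank pin P = (r cos θ, r sin θ) = (-3.299315, -18.711347)
h = r sin θ − e = -18.711347 − 1 = -19.711347
x = r cos θ + √(L² − h²) = -3.299315 + 277.300312 = 274.000996
dx/dθ = −r sin θ − h·r cos θ/√(L² − h²) (θ in radians; h = -19.711347) = 18.476822

x = 274.0010, dx/dθ = 18.4768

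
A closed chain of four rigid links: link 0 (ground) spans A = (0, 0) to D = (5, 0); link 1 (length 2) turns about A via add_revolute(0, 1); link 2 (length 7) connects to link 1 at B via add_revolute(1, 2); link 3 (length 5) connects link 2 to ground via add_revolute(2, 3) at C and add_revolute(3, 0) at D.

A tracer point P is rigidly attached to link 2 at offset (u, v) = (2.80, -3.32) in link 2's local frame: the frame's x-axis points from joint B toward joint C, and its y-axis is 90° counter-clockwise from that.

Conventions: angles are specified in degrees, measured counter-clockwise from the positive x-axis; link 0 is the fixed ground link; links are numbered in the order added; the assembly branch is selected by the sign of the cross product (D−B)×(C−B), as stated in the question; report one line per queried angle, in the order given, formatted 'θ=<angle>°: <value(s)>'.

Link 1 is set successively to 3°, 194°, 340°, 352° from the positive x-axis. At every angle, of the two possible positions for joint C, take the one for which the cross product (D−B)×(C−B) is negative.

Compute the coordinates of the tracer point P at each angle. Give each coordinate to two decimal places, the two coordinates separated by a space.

A=(0,0), D=(5.00,0)
θ=3°: B = A + 2.00·(cos3°, sin3°) = (1.9973, 0.1047)
θ=3°: |BD| = 3.0046
θ=3°: circle(B,7.00) ∩ circle(D,5.00): a=5.4962, h=4.3349
θ=3°:   candidates: C₊=(7.6411,4.2455) cross=13.025; C₋=(7.3391,-4.4191) cross=-13.025
θ=3°:   branch - wants cross < 0 → take C=(7.3391,-4.4191) (cross=-13.025)
θ=3°: ex = (C−B)/|BC| = (0.7631,-0.6463); ey = (0.6463,0.7631)
θ=3°: P = B + 2.80·ex + -3.32·ey = (1.9884,-4.2384)
θ=194°: B = A + 2.00·(cos194°, sin194°) = (-1.9406, -0.4838)
θ=194°: |BD| = 6.9574
θ=194°: circle(B,7.00) ∩ circle(D,5.00): a=5.2035, h=4.6823
θ=194°:   candidates: C₊=(2.9247,4.5490) cross=32.577; C₋=(3.5759,-4.7929) cross=-32.577
θ=194°:   branch - wants cross < 0 → take C=(3.5759,-4.7929) (cross=-32.577)
θ=194°: ex = (C−B)/|BC| = (0.7881,-0.6156); ey = (0.6156,0.7881)
θ=194°: P = B + 2.80·ex + -3.32·ey = (-1.7777,-4.8239)
θ=340°: B = A + 2.00·(cos340°, sin340°) = (1.8794, -0.6840)
θ=340°: |BD| = 3.1947
θ=340°: circle(B,7.00) ∩ circle(D,5.00): a=5.3536, h=4.5099
θ=340°:   candidates: C₊=(6.1431,4.8676) cross=14.408; C₋=(8.0744,-3.9431) cross=-14.408
θ=340°:   branch - wants cross < 0 → take C=(8.0744,-3.9431) (cross=-14.408)
θ=340°: ex = (C−B)/|BC| = (0.8850,-0.4656); ey = (0.4656,0.8850)
θ=340°: P = B + 2.80·ex + -3.32·ey = (2.8117,-4.9259)
θ=352°: B = A + 2.00·(cos352°, sin352°) = (1.9805, -0.2783)
θ=352°: |BD| = 3.0323
θ=352°: circle(B,7.00) ∩ circle(D,5.00): a=5.4736, h=4.3635
θ=352°:   candidates: C₊=(7.0305,4.5692) cross=13.231; C₋=(7.8315,-4.1210) cross=-13.231
θ=352°:   branch - wants cross < 0 → take C=(7.8315,-4.1210) (cross=-13.231)
θ=352°: ex = (C−B)/|BC| = (0.8359,-0.5489); ey = (0.5489,0.8359)
θ=352°: P = B + 2.80·ex + -3.32·ey = (2.4984,-4.5904)

θ=3°: 1.99 -4.24
θ=194°: -1.78 -4.82
θ=340°: 2.81 -4.93
θ=352°: 2.50 -4.59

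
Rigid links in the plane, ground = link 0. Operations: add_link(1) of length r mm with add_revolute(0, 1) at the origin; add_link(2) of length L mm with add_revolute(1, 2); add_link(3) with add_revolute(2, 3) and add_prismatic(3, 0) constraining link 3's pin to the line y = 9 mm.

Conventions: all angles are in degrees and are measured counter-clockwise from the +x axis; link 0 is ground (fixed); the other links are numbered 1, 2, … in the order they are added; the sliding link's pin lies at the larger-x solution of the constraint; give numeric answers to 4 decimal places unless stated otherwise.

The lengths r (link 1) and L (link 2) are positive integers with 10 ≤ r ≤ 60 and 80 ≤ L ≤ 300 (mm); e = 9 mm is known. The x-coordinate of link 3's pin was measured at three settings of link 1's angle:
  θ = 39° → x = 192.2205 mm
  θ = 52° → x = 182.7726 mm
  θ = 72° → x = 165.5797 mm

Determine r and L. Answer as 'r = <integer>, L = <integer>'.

constraint per measurement: (x − r cos θ)² + (r sin θ − e)² = L²
subtracting the θ₁ and θ₂ equations cancels the r² and L² terms:
r = (x₁² − x₂²) / (2[(x₁cos θ₁ + e sin θ₁) − (x₂cos θ₂ + e sin θ₂)]) = 49.9998 → r = 50
L² = (x₁ − r cos θ₁)² + (r sin θ₁ − e)² = 24024.9937 → L = 155.0000 → L = 155
check at θ₃=72°: x = 165.5797 (printed 165.5797) ✓

r = 50, L = 155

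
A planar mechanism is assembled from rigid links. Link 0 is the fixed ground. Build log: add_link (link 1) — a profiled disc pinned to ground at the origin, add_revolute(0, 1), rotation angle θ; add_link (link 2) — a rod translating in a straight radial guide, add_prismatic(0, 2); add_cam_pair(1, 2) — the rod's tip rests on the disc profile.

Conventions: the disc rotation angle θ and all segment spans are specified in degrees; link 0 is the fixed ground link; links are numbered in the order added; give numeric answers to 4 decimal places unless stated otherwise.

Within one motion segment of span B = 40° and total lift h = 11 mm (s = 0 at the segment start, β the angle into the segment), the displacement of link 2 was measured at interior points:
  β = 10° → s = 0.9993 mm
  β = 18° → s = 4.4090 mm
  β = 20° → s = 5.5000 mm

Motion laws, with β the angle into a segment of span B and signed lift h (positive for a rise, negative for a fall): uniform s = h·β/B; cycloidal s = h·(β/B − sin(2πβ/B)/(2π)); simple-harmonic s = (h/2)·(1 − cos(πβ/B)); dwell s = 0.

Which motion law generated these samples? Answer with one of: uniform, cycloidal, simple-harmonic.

candidates at β/B = r: uniform s = h·r (linear in β); cycloidal s = h·(r − sin(2πr)/(2π)); simple-harmonic s = (h/2)(1 − cos(πr))
β=10°: printed 0.9993 | uniform 2.7500, cycloidal 0.9993, simple-harmonic 1.6109
β=18°: printed 4.4090 | uniform 4.9500, cycloidal 4.4090, simple-harmonic 4.6396
β=20°: printed 5.5000 | uniform 5.5000, cycloidal 5.5000, simple-harmonic 5.5000
only one law matches every sample → cycloidal

cycloidal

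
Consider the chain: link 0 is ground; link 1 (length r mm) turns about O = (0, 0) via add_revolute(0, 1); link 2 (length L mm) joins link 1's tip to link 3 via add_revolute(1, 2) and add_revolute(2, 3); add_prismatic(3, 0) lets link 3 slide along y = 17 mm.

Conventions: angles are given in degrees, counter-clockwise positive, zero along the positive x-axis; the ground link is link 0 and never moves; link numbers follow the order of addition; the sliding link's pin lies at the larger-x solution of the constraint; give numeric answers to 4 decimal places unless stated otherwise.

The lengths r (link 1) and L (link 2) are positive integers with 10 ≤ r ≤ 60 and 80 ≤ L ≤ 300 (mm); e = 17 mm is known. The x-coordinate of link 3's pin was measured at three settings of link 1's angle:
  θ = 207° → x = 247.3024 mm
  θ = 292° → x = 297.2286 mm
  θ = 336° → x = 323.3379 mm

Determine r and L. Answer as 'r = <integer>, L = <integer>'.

constraint per measurement: (x − r cos θ)² + (r sin θ − e)² = L²
subtracting the θ₁ and θ₂ equations cancels the r² and L² terms:
r = (x₁² − x₂²) / (2[(x₁cos θ₁ + e sin θ₁) − (x₂cos θ₂ + e sin θ₂)]) = 42.0000 → r = 42
L² = (x₁ − r cos θ₁)² + (r sin θ₁ − e)² = 82369.0118 → L = 287.0000 → L = 287
check at θ₃=336°: x = 323.3379 (printed 323.3379) ✓

r = 42, L = 287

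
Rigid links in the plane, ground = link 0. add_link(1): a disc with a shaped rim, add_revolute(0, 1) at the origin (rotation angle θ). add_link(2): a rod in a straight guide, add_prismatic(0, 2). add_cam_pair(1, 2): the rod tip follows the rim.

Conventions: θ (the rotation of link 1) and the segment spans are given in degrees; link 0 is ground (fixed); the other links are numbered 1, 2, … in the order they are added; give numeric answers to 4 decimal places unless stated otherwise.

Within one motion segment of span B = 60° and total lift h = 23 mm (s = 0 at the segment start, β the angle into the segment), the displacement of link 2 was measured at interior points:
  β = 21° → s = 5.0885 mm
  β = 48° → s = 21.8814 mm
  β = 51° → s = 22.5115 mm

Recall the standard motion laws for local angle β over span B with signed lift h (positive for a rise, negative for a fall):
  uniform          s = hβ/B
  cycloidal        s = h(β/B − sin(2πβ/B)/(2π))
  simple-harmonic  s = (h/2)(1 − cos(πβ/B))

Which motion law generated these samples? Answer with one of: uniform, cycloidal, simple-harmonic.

candidates at β/B = r: uniform s = h·r (linear in β); cycloidal s = h·(r − sin(2πr)/(2π)); simple-harmonic s = (h/2)(1 − cos(πr))
β=21°: printed 5.0885 | uniform 8.0500, cycloidal 5.0885, simple-harmonic 6.2791
β=48°: printed 21.8814 | uniform 18.4000, cycloidal 21.8814, simple-harmonic 20.8037
β=51°: printed 22.5115 | uniform 19.5500, cycloidal 22.5115, simple-harmonic 21.7466
only one law matches every sample → cycloidal

cycloidal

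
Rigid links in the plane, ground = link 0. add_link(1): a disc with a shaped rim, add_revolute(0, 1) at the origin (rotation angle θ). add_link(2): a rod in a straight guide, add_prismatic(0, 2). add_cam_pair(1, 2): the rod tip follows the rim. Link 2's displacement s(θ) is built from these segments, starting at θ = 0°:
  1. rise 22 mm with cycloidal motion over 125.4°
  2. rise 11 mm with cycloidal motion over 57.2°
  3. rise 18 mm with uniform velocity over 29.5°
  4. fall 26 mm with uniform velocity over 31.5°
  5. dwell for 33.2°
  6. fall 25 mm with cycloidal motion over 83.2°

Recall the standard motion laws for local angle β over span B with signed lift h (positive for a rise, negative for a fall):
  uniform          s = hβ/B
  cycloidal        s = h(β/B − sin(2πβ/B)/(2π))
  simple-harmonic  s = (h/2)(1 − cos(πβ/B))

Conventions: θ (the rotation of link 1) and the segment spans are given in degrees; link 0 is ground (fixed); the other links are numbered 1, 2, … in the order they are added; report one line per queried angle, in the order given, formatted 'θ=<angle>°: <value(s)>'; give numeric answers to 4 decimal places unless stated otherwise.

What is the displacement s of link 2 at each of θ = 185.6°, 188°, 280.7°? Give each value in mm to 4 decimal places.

segment 1 (0° to 125.4°, cycloidal, h = 22) is passed completely: s = 0.0000 + (22) = 22.0000
segment 2 (125.4° to 182.6°, cycloidal, h = 11) is passed completely: s = 22.0000 + (11) = 33.0000
θ = 185.6° falls in segment 3 (182.6° to 212.1°, uniform, h = 18): β = 185.6 − 182.6 = 3°, B = 29.5°; Δs = 18·3/29.5 = 1.8305; s = 33.0000 + 1.8305 = 34.8305
θ = 188° falls in segment 3 (182.6° to 212.1°, uniform, h = 18): β = 188 − 182.6 = 5.4°, B = 29.5°; Δs = 18·5.4/29.5 = 3.2949; s = 33.0000 + 3.2949 = 36.2949
segment 3 (182.6° to 212.1°, uniform, h = 18) is passed completely: s = 33.0000 + (18) = 51.0000
segment 4 (212.1° to 243.6°, uniform, h = -26) is passed completely: s = 51.0000 + (-26) = 25.0000
segment 5 (243.6° to 276.8°, dwell): s unchanged at 25.0000
θ = 280.7° falls in segment 6 (276.8° to 360°, cycloidal, h = -25): β = 280.7 − 276.8 = 3.9°, B = 83.2°; Δs = -25·(0.0469 − sin(2π·0.0469)/(2π)) = -0.0169; s = 25.0000 − 0.0169 = 24.9831

θ=185.6°: 34.8305
θ=188°: 36.2949
θ=280.7°: 24.9831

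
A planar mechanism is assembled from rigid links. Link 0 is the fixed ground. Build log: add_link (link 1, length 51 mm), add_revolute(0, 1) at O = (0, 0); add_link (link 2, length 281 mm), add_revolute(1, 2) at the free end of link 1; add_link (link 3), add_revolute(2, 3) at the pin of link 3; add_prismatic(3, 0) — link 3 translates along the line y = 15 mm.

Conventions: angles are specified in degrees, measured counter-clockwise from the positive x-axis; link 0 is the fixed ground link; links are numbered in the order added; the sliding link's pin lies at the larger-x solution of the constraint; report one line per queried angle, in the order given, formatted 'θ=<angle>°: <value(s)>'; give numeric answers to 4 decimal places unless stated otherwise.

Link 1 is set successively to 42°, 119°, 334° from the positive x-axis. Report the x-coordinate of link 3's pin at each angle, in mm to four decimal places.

geometry: r = 51 mm, L = 281 mm, e = 15 mm
θ=42°: crank pin P = (r cos θ, r sin θ) = (37.900386, 34.125661)
θ=42°: h = r sin θ − e = 34.125661 − 15 = 19.125661
θ=42°: x = r cos θ + √(L² − h²) = 37.900386 + 280.348371 = 318.248757
θ=119°: crank pin P = (r cos θ, r sin θ) = (-24.725291, 44.605605)
θ=119°: h = r sin θ − e = 44.605605 − 15 = 29.605605
θ=119°: x = r cos θ + √(L² − h²) = -24.725291 + 279.436054 = 254.710763
θ=334°: crank pin P = (r cos θ, r sin θ) = (45.838496, -22.356928)
θ=334°: h = r sin θ − e = -22.356928 − 15 = -37.356928
θ=334°: x = r cos θ + √(L² − h²) = 45.838496 + 278.505763 = 324.344259

θ=42°: 318.2488
θ=119°: 254.7108
θ=334°: 324.3443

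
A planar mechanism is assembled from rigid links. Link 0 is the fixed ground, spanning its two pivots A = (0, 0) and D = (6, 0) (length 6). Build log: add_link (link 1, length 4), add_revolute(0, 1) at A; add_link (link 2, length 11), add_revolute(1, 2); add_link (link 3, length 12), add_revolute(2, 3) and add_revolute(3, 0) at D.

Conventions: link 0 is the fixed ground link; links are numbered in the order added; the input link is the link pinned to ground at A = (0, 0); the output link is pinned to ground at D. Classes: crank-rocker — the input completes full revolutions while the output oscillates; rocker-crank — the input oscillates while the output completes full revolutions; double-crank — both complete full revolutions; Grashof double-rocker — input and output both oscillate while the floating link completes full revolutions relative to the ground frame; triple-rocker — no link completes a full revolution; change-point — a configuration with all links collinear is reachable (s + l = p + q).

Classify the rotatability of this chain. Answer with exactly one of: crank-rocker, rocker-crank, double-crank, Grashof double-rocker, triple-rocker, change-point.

lengths: ground=6, input=4, coupler=11, output=12
sorted: s=4 (shortest), l=12 (longest), p+q=17
s + l = 16 vs p + q = 17
s + l < p + q (Grashof) with shortest = input link → crank-rocker

crank-rocker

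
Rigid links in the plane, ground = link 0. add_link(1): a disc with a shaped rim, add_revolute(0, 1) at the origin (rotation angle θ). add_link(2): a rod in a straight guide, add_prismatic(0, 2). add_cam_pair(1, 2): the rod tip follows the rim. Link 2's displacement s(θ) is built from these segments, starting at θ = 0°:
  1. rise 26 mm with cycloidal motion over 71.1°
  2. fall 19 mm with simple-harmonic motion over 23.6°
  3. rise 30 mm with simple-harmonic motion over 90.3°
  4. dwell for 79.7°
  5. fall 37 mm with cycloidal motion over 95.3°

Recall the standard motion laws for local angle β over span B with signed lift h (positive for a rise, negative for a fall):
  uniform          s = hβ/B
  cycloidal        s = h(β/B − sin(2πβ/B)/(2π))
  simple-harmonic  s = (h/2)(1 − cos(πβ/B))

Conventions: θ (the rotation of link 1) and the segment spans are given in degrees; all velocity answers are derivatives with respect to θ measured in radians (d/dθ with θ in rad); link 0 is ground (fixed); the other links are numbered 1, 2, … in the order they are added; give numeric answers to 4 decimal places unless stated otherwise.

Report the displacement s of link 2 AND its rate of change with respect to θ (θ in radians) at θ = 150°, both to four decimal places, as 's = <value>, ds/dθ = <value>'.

segment 1 (0° to 71.1°, cycloidal, h = 26) is passed completely: s = 0.0000 + (26) = 26.0000
segment 2 (71.1° to 94.7°, simple-harmonic, h = -19) is passed completely: s = 26.0000 + (-19) = 7.0000
θ = 150° falls in segment 3 (94.7° to 185°, simple-harmonic, h = 30): β = 150 − 94.7 = 55.3°, B = 90.3°; Δs = 30/2·(1 − cos(π·0.6124)) = 20.1875; s = 7.0000 + 20.1875 = 27.1875
velocity in seg [94.7°–185°] (simple-harmonic), θ in radians: β = 55.3° = 0.9652 rad, B = 90.3° = 1.5760 rad; ds/dθ = (πh/(2B)) sin(πβ/B) = (π·30/(2·1.5760)) sin(π·0.6124) = 28.055382 mm/rad

s = 27.1875, ds/dθ = 28.0554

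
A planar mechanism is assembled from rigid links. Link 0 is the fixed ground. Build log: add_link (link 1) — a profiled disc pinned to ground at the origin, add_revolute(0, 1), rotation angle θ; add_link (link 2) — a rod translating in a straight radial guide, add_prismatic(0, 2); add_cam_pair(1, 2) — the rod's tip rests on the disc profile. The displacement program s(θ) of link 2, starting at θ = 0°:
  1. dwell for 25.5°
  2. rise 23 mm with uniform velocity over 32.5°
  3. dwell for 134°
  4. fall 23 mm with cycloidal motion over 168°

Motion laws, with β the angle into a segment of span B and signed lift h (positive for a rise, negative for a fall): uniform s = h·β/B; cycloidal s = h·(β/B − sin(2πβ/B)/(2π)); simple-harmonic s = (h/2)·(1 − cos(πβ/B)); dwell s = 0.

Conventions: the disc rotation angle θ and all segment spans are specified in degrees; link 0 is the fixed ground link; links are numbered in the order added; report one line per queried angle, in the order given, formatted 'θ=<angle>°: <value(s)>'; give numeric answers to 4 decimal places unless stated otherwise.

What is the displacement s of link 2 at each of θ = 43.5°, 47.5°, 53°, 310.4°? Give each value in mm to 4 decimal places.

seg 1 [0°–25.5°] dwell: s stays 0.0000
seg 2 [25.5°–58°] uniform, h=23: θ=43.5° here. β=18, B=32.5. 23·18/32.5 = 12.7385 → s = 12.7385
seg 2 [25.5°–58°] uniform, h=23: θ=47.5° here. β=22, B=32.5. 23·22/32.5 = 15.5692 → s = 15.5692
seg 2 [25.5°–58°] uniform, h=23: θ=53° here. β=27.5, B=32.5. 23·27.5/32.5 = 19.4615 → s = 19.4615
seg 2 [25.5°–58°] uniform, h=23: full span → s += 23 → s = 23.0000
seg 3 [58°–192°] dwell: s stays 23.0000
seg 4 [192°–360°] cycloidal, h=-23: θ=310.4° here. β=118.4, B=168. -23·(0.7048 − sin(2π·0.7048)/(2π)) = -19.7232 → s = 3.2768

θ=43.5°: 12.7385
θ=47.5°: 15.5692
θ=53°: 19.4615
θ=310.4°: 3.2768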